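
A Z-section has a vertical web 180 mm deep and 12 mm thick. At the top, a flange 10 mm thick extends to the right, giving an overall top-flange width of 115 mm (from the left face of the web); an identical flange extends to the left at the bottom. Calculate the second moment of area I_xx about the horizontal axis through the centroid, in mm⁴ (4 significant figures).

Break the section into simple shapes (no overlaps), measuring from the bottom-left corner of the bounding box.
Web: 12 × 180, A = 2 160 mm², y = 90 mm, Ī = 5 832 000 mm⁴.
Top flange (beyond web): 103 × 10, A = 1 030 mm², y = 175 mm, Ī = 8583.33 mm⁴.
Bottom flange (beyond web): 103 × 10, A = 1 030 mm², y = 5 mm, Ī = 8583.33 mm⁴.
Centroid: ȳ = ΣA·y / ΣA = 90 mm.
Transfer each piece to the horizontal axis through the centroid using Ī + A·d² with d = y − 90:
  web: d = 0 mm → contributes +5 832 000 mm⁴
  top flange (beyond web): d = 85 mm → contributes +7 450 333 mm⁴
  bottom flange (beyond web): d = -85 mm → contributes +7 450 333 mm⁴
Total I = 20 732 667 mm⁴.

I_xx ≈ 2.073 × 10⁷ mm⁴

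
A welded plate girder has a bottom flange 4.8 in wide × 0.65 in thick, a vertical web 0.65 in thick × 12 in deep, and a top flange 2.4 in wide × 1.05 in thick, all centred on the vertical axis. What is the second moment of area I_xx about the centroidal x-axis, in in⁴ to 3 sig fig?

Break the section into simple shapes (no overlaps), measuring from the bottom-left corner of the bounding box.
Bottom plate: 4.8 × 0.65, A = 3.12 in², y = 0.325 in, Ī = 0.10985 in⁴.
Web plate: 0.65 × 12, A = 7.8 in², y = 6.65 in, Ī = 93.6 in⁴.
Top plate: 2.4 × 1.05, A = 2.52 in², y = 13.175 in, Ī = 0.23153 in⁴.
Centroid: ȳ = ΣA·y / ΣA = 6.4051 in.
Transfer each piece to the centroidal x-axis using Ī + A·d² with d = y − 6.4051:
  bottom plate: d = -6.0801 in → contributes +115.45 in⁴
  web plate: d = 0.24487 in → contributes +94.068 in⁴
  top plate: d = 6.7699 in → contributes +115.73 in⁴
Total I = 325.24 in⁴.

I_xx ≈ 325 in⁴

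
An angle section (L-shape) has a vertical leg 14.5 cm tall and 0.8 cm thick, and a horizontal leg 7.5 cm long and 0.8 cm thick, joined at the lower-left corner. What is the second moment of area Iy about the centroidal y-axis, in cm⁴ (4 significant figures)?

Iy ≈ 72.22 cm⁴

Split into non-overlapping primitives; take the origin at the lower-left of the bounding box.
Vertical leg: 0.8 × 14.5, A = 11.6 cm², x = 0.4 cm, Ī = 0.618667 cm⁴.
Horizontal leg (remainder): 6.7 × 0.8, A = 5.36 cm², x = 4.15 cm, Ī = 20.0509 cm⁴.
Centroid: x̄ = ΣA·x / ΣA = 1.58514 cm.
Transfer each piece to the centroidal y-axis using Ī + A·d² with d = x − 1.58514:
  vertical leg: d = -1.18514 cm → contributes +16.9116 cm⁴
  horizontal leg (remainder): d = 2.56486 cm → contributes +55.3116 cm⁴
Total I = 72.2232 cm⁴.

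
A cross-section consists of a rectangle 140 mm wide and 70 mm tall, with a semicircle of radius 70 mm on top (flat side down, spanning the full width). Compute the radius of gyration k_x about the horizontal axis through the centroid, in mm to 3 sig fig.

k_x ≈ 37.6 mm

Treat the section as a set of non-overlapping primitives; coordinates are from the bounding-box lower-left.
Rectangular body: 140 × 70, A = 9 800 mm², y = 35 mm, Ī = 4 001 667 mm⁴.
Semicircular cap: semicircle r = 70, A = 7696.9 mm², y = 99.709 mm, Ī = 2 635 265 mm⁴.
Centroid: ȳ = ΣA·y / ΣA = 63.466 mm.
Transfer each piece to the horizontal axis through the centroid using Ī + A·d² with d = y − 63.466:
  rectangular body: d = -28.466 mm → contributes +11 942 462 mm⁴
  semicircular cap: d = 36.243 mm → contributes +12 745 799 mm⁴
Total I = 24 688 262 mm⁴.
Radius of gyration: k = √(I/A) = √(24 688 262 / 17 497) = 37.563 mm.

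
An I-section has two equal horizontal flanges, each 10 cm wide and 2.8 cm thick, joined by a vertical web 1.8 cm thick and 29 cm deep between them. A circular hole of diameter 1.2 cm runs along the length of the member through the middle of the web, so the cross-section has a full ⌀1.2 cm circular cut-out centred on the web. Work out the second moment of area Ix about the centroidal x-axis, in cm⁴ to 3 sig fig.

Split into non-overlapping primitives; take the origin at the lower-left of the bounding box.
Bottom flange: 10 × 2.8, A = 28 cm², y = 1.4 cm, Ī = 18.293 cm⁴.
Web: 1.8 × 29, A = 52.2 cm², y = 17.3 cm, Ī = 3658.4 cm⁴.
Top flange: 10 × 2.8, A = 28 cm², y = 33.2 cm, Ī = 18.293 cm⁴.
Hole (subtracted): ⌀1.2, A = 1.131 cm², y = 17.3 cm, Ī = 0.10179 cm⁴.
By symmetry the centroid is at mid-height, ȳ = 17.3 cm.
Transfer each piece to the centroidal x-axis using Ī + A·d² with d = y − 17.3:
  bottom flange: d = -15.9 cm → contributes +7 097 cm⁴
  web: d = 0 cm → contributes +3658.4 cm⁴
  top flange: d = 15.9 cm → contributes +7 097 cm⁴
  hole: d = 0 cm → contributes −0.10179 cm⁴
Total I = 17 852 cm⁴.

Ix ≈ 1.79 × 10⁴ cm⁴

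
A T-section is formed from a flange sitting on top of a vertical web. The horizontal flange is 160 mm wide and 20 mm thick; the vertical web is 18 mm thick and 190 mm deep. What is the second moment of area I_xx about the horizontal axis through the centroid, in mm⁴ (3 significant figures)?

I_xx ≈ 2.86 × 10⁷ mm⁴

Break the section into simple shapes (no overlaps), measuring from the bottom-left corner of the bounding box.
Flange: 160 × 20, A = 3 200 mm², y = 200 mm, Ī = 106 667 mm⁴.
Web: 18 × 190, A = 3 420 mm², y = 95 mm, Ī = 10 288 500 mm⁴.
Centroid: ȳ = ΣA·y / ΣA = 145.76 mm.
Transfer each piece to the horizontal axis through the centroid using Ī + A·d² with d = y − 145.76:
  flange: d = 54.245 mm → contributes +9 522 631 mm⁴
  web: d = -50.755 mm → contributes +19 098 759 mm⁴
Total I = 28 621 390 mm⁴.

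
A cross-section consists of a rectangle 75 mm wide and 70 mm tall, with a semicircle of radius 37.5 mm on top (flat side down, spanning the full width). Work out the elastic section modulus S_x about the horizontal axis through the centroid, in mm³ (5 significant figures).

Treat the section as a set of non-overlapping primitives; coordinates are from the bounding-box lower-left.
Rectangular body: 75 × 70, A = 5 250 mm², y = 35 mm, Ī = 2 143 750 mm⁴.
Semicircular cap: semicircle r = 37.5, A = 2208.932 mm², y = 85.91549 mm, Ī = 217048.7 mm⁴.
Centroid: ȳ = ΣA·y / ΣA = 50.07842 mm.
Transfer each piece to the horizontal axis through the centroid using Ī + A·d² with d = y − 50.07842:
  rectangular body: d = -15.07842 mm → contributes +3 337 383 mm⁴
  semicircular cap: d = 35.83708 mm → contributes +3 053 972 mm⁴
Total I = 6 391 355 mm⁴.
Extreme fibre distance c = 57.42158 mm; S = I/c = 111305.8 mm³.

S_x ≈ 1.1131 × 10⁵ mm³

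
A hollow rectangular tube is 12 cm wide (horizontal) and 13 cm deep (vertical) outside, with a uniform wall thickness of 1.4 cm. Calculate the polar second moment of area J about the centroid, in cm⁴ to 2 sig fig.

J ≈ 2600 cm⁴

Split into non-overlapping primitives; take the origin at the lower-left of the bounding box.
Outer rectangle: 12 × 13, A = 156 cm², y = 6.5 cm, Ī = 2 197 cm⁴.
Inner void (subtracted): 9.2 × 10.2, A = 93.84 cm², y = 6.5 cm, Ī = 813.6 cm⁴.
By symmetry the centroid is at mid-height, ȳ = 6.5 cm.
All pieces are centred on the centroidal x-axis, so I = ΣĪ (holes subtracted) = 1 383 cm⁴.
Repeating about the centroidal y-axis gives I_y = 1 210 cm⁴.
Polar second moment: J = I_x + I_y = 2 594 cm⁴.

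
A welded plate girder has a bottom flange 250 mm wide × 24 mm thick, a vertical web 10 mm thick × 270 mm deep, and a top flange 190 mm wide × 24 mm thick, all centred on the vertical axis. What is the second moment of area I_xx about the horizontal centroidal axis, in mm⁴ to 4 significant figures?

Split into non-overlapping primitives; take the origin at the lower-left of the bounding box.
Bottom plate: 250 × 24, A = 6 000 mm², y = 12 mm, Ī = 288 000 mm⁴.
Web plate: 10 × 270, A = 2 700 mm², y = 159 mm, Ī = 16 402 500 mm⁴.
Top plate: 190 × 24, A = 4 560 mm², y = 306 mm, Ī = 218 880 mm⁴.
Centroid: ȳ = ΣA·y / ΣA = 143.036 mm.
Transfer each piece to the horizontal centroidal axis using Ī + A·d² with d = y − 143.036:
  bottom plate: d = -131.036 mm → contributes +103 310 913 mm⁴
  web plate: d = 15.9638 mm → contributes +17 090 576 mm⁴
  top plate: d = 162.964 mm → contributes +121 319 714 mm⁴
Total I = 241 721 203 mm⁴.

I_xx ≈ 2.417 × 10⁸ mm⁴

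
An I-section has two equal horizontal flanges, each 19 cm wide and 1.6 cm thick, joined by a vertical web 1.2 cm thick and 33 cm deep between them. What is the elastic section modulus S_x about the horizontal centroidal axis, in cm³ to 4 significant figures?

S_x ≈ 1205 cm³

Break the section into simple shapes (no overlaps), measuring from the bottom-left corner of the bounding box.
Bottom flange: 19 × 1.6, A = 30.4 cm², y = 0.8 cm, Ī = 6.48533 cm⁴.
Web: 1.2 × 33, A = 39.6 cm², y = 18.1 cm, Ī = 3593.7 cm⁴.
Top flange: 19 × 1.6, A = 30.4 cm², y = 35.4 cm, Ī = 6.48533 cm⁴.
By symmetry the centroid is at mid-height, ȳ = 18.1 cm.
Transfer each piece to the horizontal centroidal axis using Ī + A·d² with d = y − 18.1:
  bottom flange: d = -17.3 cm → contributes +9104.9 cm⁴
  web: d = 0 cm → contributes +3593.7 cm⁴
  top flange: d = 17.3 cm → contributes +9104.9 cm⁴
Total I = 21803.5 cm⁴.
Extreme fibre distance c = 18.1 cm; S = I/c = 1204.61 cm³.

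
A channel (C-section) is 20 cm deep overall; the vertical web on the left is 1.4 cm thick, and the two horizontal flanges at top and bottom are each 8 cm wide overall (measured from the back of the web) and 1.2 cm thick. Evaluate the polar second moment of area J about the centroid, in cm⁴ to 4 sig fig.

J ≈ 2559 cm⁴

Split into non-overlapping primitives; take the origin at the lower-left of the bounding box.
Web: 1.4 × 20, A = 28 cm², y = 10 cm, Ī = 933.333 cm⁴.
Top flange (beyond web): 6.6 × 1.2, A = 7.92 cm², y = 19.4 cm, Ī = 0.9504 cm⁴.
Bottom flange (beyond web): 6.6 × 1.2, A = 7.92 cm², y = 0.6 cm, Ī = 0.9504 cm⁴.
By symmetry the centroid is at mid-height, ȳ = 10 cm.
Transfer each piece to the centroidal x-axis using Ī + A·d² with d = y − 10:
  web: d = 0 cm → contributes +933.333 cm⁴
  top flange (beyond web): d = 9.4 cm → contributes +700.762 cm⁴
  bottom flange (beyond web): d = -9.4 cm → contributes +700.762 cm⁴
Total I = 2334.86 cm⁴.
For the y-axis: x̄ = 2.14526 cm.
Repeating about the centroidal y-axis gives I_y = 223.941 cm⁴.
Polar second moment: J = I_x + I_y = 2558.8 cm⁴.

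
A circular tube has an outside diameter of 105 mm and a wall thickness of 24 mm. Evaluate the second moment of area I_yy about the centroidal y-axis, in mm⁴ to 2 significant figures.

I_yy ≈ 5.4 × 10⁶ mm⁴

Break the section into simple shapes (no overlaps), measuring from the bottom-left corner of the bounding box.
Outer circle: ⌀105, A = 8 659 mm², x = 52.5 mm, Ī = 5 966 602 mm⁴.
Bore (subtracted): ⌀57, A = 2 552 mm², x = 52.5 mm, Ī = 518 166 mm⁴.
By symmetry the centroid is at mid-width, x̄ = 52.5 mm.
All pieces are centred on the centroidal y-axis, so I = ΣĪ (holes subtracted) = 5 448 436 mm⁴.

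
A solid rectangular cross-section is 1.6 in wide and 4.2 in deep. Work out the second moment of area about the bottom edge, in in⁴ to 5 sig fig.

I_base ≈ 39.514 in⁴

The section: 1.6 × 4.2, A = 6.72 in², y = 2.1 in, Ī = 9.8784 in⁴.
Transfer it to the bottom edge using Ī + A·d² with d = y − 0:
  the section: d = 2.1 in → contributes +39.5136 in⁴
Total I = 39.5136 in⁴.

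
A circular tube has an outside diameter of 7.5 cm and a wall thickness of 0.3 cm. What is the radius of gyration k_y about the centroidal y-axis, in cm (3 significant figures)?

k_y ≈ 2.55 cm

Split into non-overlapping primitives; take the origin at the lower-left of the bounding box.
Outer circle: ⌀7.5, A = 44.179 cm², x = 3.75 cm, Ī = 155.32 cm⁴.
Bore (subtracted): ⌀6.9, A = 37.393 cm², x = 3.75 cm, Ī = 111.27 cm⁴.
By symmetry the centroid is at mid-width, x̄ = 3.75 cm.
All pieces are centred on the centroidal y-axis, so I = ΣĪ (holes subtracted) = 44.049 cm⁴.
Radius of gyration: k = √(I/A) = √(44.049 / 6.7858) = 2.5478 cm.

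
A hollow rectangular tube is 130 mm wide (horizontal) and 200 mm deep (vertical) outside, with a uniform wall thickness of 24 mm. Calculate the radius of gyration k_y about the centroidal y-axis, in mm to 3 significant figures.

k_y ≈ 46.8 mm

Break the section into simple shapes (no overlaps), measuring from the bottom-left corner of the bounding box.
Outer rectangle: 130 × 200, A = 26 000 mm², x = 65 mm, Ī = 36 616 667 mm⁴.
Inner void (subtracted): 82 × 152, A = 12 464 mm², x = 65 mm, Ī = 6 983 995 mm⁴.
By symmetry the centroid is at mid-width, x̄ = 65 mm.
All pieces are centred on the centroidal y-axis, so I = ΣĪ (holes subtracted) = 29 632 672 mm⁴.
Radius of gyration: k = √(I/A) = √(29 632 672 / 13 536) = 46.789 mm.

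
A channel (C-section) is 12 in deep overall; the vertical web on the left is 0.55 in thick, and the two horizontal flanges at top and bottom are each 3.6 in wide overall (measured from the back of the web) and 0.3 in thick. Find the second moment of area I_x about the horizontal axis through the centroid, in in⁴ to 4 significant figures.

Treat the section as a set of non-overlapping primitives; coordinates are from the bounding-box lower-left.
Web: 0.55 × 12, A = 6.6 in², y = 6 in, Ī = 79.2 in⁴.
Top flange (beyond web): 3.05 × 0.3, A = 0.915 in², y = 11.85 in, Ī = 0.0068625 in⁴.
Bottom flange (beyond web): 3.05 × 0.3, A = 0.915 in², y = 0.15 in, Ī = 0.0068625 in⁴.
By symmetry the centroid is at mid-height, ȳ = 6 in.
Transfer each piece to the horizontal axis through the centroid using Ī + A·d² with d = y − 6:
  web: d = 0 in → contributes +79.2 in⁴
  top flange (beyond web): d = 5.85 in → contributes +31.3205 in⁴
  bottom flange (beyond web): d = -5.85 in → contributes +31.3205 in⁴
Total I = 141.841 in⁴.

I_x ≈ 141.8 in⁴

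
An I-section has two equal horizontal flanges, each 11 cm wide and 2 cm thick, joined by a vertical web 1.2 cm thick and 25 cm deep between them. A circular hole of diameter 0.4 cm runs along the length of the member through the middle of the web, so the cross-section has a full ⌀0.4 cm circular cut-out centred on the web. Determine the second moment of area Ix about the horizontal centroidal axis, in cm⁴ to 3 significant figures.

Split into non-overlapping primitives; take the origin at the lower-left of the bounding box.
Bottom flange: 11 × 2, A = 22 cm², y = 1 cm, Ī = 7.3333 cm⁴.
Web: 1.2 × 25, A = 30 cm², y = 14.5 cm, Ī = 1562.5 cm⁴.
Top flange: 11 × 2, A = 22 cm², y = 28 cm, Ī = 7.3333 cm⁴.
Hole (subtracted): ⌀0.4, A = 0.12566 cm², y = 14.5 cm, Ī = 0.0012566 cm⁴.
By symmetry the centroid is at mid-height, ȳ = 14.5 cm.
Transfer each piece to the horizontal centroidal axis using Ī + A·d² with d = y − 14.5:
  bottom flange: d = -13.5 cm → contributes +4016.8 cm⁴
  web: d = 0 cm → contributes +1562.5 cm⁴
  top flange: d = 13.5 cm → contributes +4016.8 cm⁴
  hole: d = 0 cm → contributes −0.0012566 cm⁴
Total I = 9596.2 cm⁴.

Ix ≈ 9600 cm⁴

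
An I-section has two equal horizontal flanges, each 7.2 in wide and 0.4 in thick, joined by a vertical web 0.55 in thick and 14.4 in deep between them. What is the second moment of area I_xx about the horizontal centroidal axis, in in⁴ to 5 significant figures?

Decompose the section into non-overlapping parts with the origin at the bottom-left of its bounding rectangle.
Bottom flange: 7.2 × 0.4, A = 2.88 in², y = 0.2 in, Ī = 0.0384 in⁴.
Web: 0.55 × 14.4, A = 7.92 in², y = 7.6 in, Ī = 136.8576 in⁴.
Top flange: 7.2 × 0.4, A = 2.88 in², y = 15 in, Ī = 0.0384 in⁴.
By symmetry the centroid is at mid-height, ȳ = 7.6 in.
Transfer each piece to the horizontal centroidal axis using Ī + A·d² with d = y − 7.6:
  bottom flange: d = -7.4 in → contributes +157.7472 in⁴
  web: d = 0 in → contributes +136.8576 in⁴
  top flange: d = 7.4 in → contributes +157.7472 in⁴
Total I = 452.352 in⁴.

I_xx ≈ 452.35 in⁴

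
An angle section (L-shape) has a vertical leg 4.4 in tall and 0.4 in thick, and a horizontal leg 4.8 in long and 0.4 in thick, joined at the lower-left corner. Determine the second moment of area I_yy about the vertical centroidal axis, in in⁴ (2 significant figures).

Treat the section as a set of non-overlapping primitives; coordinates are from the bounding-box lower-left.
Vertical leg: 0.4 × 4.4, A = 1.76 in², x = 0.2 in, Ī = 0.02347 in⁴.
Horizontal leg (remainder): 4.4 × 0.4, A = 1.76 in², x = 2.6 in, Ī = 2.839 in⁴.
Centroid: x̄ = ΣA·x / ΣA = 1.4 in.
Transfer each piece to the vertical centroidal axis using Ī + A·d² with d = x − 1.4:
  vertical leg: d = -1.2 in → contributes +2.558 in⁴
  horizontal leg (remainder): d = 1.2 in → contributes +5.374 in⁴
Total I = 7.932 in⁴.

I_yy ≈ 7.9 in⁴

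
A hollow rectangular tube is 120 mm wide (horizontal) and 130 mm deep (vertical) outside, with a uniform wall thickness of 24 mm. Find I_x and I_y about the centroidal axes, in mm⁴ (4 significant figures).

I_x ≈ 1.866 × 10⁷ mm⁴, I_y ≈ 1.617 × 10⁷ mm⁴

Split into non-overlapping primitives; take the origin at the lower-left of the bounding box.
Outer rectangle: 120 × 130, A = 15 600 mm², y = 65 mm, Ī = 21 970 000 mm⁴.
Inner void (subtracted): 72 × 82, A = 5 904 mm², y = 65 mm, Ī = 3 308 208 mm⁴.
By symmetry the centroid is at mid-height, ȳ = 65 mm.
All pieces are centred on the centroidal x-axis, so I = ΣĪ (holes subtracted) = 18 661 792 mm⁴.
Repeating about the centroidal y-axis gives I_y = 16 169 472 mm⁴.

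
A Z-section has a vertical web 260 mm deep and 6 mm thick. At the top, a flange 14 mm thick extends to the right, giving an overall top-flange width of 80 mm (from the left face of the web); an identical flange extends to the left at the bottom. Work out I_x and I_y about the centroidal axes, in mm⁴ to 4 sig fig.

Break the section into simple shapes (no overlaps), measuring from the bottom-left corner of the bounding box.
Web: 6 × 260, A = 1 560 mm², y = 130 mm, Ī = 8 788 000 mm⁴.
Top flange (beyond web): 74 × 14, A = 1 036 mm², y = 253 mm, Ī = 16921.3 mm⁴.
Bottom flange (beyond web): 74 × 14, A = 1 036 mm², y = 7 mm, Ī = 16921.3 mm⁴.
Centroid: ȳ = ΣA·y / ΣA = 130 mm.
Transfer each piece to the centroidal x-axis using Ī + A·d² with d = y − 130:
  web: d = 0 mm → contributes +8 788 000 mm⁴
  top flange (beyond web): d = 123 mm → contributes +15 690 565 mm⁴
  bottom flange (beyond web): d = -123 mm → contributes +15 690 565 mm⁴
Total I = 40 169 131 mm⁴.
For the y-axis: x̄ = 77 mm.
Repeating about the centroidal y-axis gives I_y = 4 265 403 mm⁴.

I_x ≈ 4.017 × 10⁷ mm⁴, I_y ≈ 4.265 × 10⁶ mm⁴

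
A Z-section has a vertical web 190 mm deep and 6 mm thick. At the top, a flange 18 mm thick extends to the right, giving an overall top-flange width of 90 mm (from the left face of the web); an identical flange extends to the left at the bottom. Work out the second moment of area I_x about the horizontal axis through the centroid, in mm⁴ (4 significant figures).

I_x ≈ 2.588 × 10⁷ mm⁴

Split into non-overlapping primitives; take the origin at the lower-left of the bounding box.
Web: 6 × 190, A = 1 140 mm², y = 95 mm, Ī = 3 429 500 mm⁴.
Top flange (beyond web): 84 × 18, A = 1 512 mm², y = 181 mm, Ī = 40 824 mm⁴.
Bottom flange (beyond web): 84 × 18, A = 1 512 mm², y = 9 mm, Ī = 40 824 mm⁴.
Centroid: ȳ = ΣA·y / ΣA = 95 mm.
Transfer each piece to the horizontal axis through the centroid using Ī + A·d² with d = y − 95:
  web: d = 0 mm → contributes +3 429 500 mm⁴
  top flange (beyond web): d = 86 mm → contributes +11 223 576 mm⁴
  bottom flange (beyond web): d = -86 mm → contributes +11 223 576 mm⁴
Total I = 25 876 652 mm⁴.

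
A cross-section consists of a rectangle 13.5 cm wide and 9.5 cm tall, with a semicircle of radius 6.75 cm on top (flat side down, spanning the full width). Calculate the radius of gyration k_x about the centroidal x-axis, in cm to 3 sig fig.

Treat the section as a set of non-overlapping primitives; coordinates are from the bounding-box lower-left.
Rectangular body: 13.5 × 9.5, A = 128.25 cm², y = 4.75 cm, Ī = 964.55 cm⁴.
Semicircular cap: semicircle r = 6.75, A = 71.569 cm², y = 12.365 cm, Ī = 227.85 cm⁴.
Centroid: ȳ = ΣA·y / ΣA = 7.4774 cm.
Transfer each piece to the centroidal x-axis using Ī + A·d² with d = y − 7.4774:
  rectangular body: d = -2.7274 cm → contributes +1918.6 cm⁴
  semicircular cap: d = 4.8874 cm → contributes +1937.4 cm⁴
Total I = 3 856 cm⁴.
Radius of gyration: k = √(I/A) = √(3 856 / 199.82) = 4.3929 cm.

k_x ≈ 4.39 cm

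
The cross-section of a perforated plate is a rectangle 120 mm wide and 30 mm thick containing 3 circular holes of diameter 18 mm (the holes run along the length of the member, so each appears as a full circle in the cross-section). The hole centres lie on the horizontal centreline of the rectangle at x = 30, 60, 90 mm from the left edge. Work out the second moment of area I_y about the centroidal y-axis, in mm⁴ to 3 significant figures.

I_y ≈ 3.85 × 10⁶ mm⁴

Treat the section as a set of non-overlapping primitives; coordinates are from the bounding-box lower-left.
Plate: 120 × 30, A = 3 600 mm², x = 60 mm, Ī = 4 320 000 mm⁴.
Hole 1 (subtracted): ⌀18, A = 254.47 mm², x = 30 mm, Ī = 5 153 mm⁴.
Hole 2 (subtracted): ⌀18, A = 254.47 mm², x = 60 mm, Ī = 5 153 mm⁴.
Hole 3 (subtracted): ⌀18, A = 254.47 mm², x = 90 mm, Ī = 5 153 mm⁴.
By symmetry the centroid is at mid-width, x̄ = 60 mm.
Transfer each piece to the centroidal y-axis using Ī + A·d² with d = x − 60:
  plate: d = 0 mm → contributes +4 320 000 mm⁴
  hole 1: d = -30 mm → contributes −234 175 mm⁴
  hole 2: d = 0 mm → contributes −5 153 mm⁴
  hole 3: d = 30 mm → contributes −234 175 mm⁴
Total I = 3 846 497 mm⁴.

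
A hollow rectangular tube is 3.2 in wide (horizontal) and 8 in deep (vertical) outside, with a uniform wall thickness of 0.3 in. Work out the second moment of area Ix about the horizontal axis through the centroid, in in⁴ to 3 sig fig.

Split into non-overlapping primitives; take the origin at the lower-left of the bounding box.
Outer rectangle: 3.2 × 8, A = 25.6 in², y = 4 in, Ī = 136.53 in⁴.
Inner void (subtracted): 2.6 × 7.4, A = 19.24 in², y = 4 in, Ī = 87.799 in⁴.
By symmetry the centroid is at mid-height, ȳ = 4 in.
All pieces are centred on the horizontal axis through the centroid, so I = ΣĪ (holes subtracted) = 48.735 in⁴.

Ix ≈ 48.7 in⁴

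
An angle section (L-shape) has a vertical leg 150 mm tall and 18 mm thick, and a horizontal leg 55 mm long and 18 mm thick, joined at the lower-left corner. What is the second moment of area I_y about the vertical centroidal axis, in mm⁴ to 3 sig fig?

Split into non-overlapping primitives; take the origin at the lower-left of the bounding box.
Vertical leg: 18 × 150, A = 2 700 mm², x = 9 mm, Ī = 72 900 mm⁴.
Horizontal leg (remainder): 37 × 18, A = 666 mm², x = 36.5 mm, Ī = 75 980 mm⁴.
Centroid: x̄ = ΣA·x / ΣA = 14.441 mm.
Transfer each piece to the vertical centroidal axis using Ī + A·d² with d = x − 14.441:
  vertical leg: d = -5.4412 mm → contributes +152 837 mm⁴
  horizontal leg (remainder): d = 22.059 mm → contributes +400 050 mm⁴
Total I = 552 887 mm⁴.

I_y ≈ 5.53 × 10⁵ mm⁴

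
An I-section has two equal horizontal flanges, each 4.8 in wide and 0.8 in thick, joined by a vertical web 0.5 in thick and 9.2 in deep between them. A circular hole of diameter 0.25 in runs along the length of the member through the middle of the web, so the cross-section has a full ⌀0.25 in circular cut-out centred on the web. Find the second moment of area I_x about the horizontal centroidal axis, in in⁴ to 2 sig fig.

Split into non-overlapping primitives; take the origin at the lower-left of the bounding box.
Bottom flange: 4.8 × 0.8, A = 3.84 in², y = 0.4 in, Ī = 0.2048 in⁴.
Web: 0.5 × 9.2, A = 4.6 in², y = 5.4 in, Ī = 32.45 in⁴.
Top flange: 4.8 × 0.8, A = 3.84 in², y = 10.4 in, Ī = 0.2048 in⁴.
Hole (subtracted): ⌀0.25, A = 0.04909 in², y = 5.4 in, Ī = 0.0001917 in⁴.
By symmetry the centroid is at mid-height, ȳ = 5.4 in.
Transfer each piece to the horizontal centroidal axis using Ī + A·d² with d = y − 5.4:
  bottom flange: d = -5 in → contributes +96.2 in⁴
  web: d = 0 in → contributes +32.45 in⁴
  top flange: d = 5 in → contributes +96.2 in⁴
  hole: d = 0 in → contributes −0.0001917 in⁴
Total I = 224.9 in⁴.

I_x ≈ 220 in⁴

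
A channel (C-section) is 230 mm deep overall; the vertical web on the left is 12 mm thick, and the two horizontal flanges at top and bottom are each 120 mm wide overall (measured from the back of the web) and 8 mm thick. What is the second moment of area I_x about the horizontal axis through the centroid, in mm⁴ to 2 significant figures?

I_x ≈ 3.3 × 10⁷ mm⁴

Split into non-overlapping primitives; take the origin at the lower-left of the bounding box.
Web: 12 × 230, A = 2 760 mm², y = 115 mm, Ī = 12 167 000 mm⁴.
Top flange (beyond web): 108 × 8, A = 864 mm², y = 226 mm, Ī = 4 608 mm⁴.
Bottom flange (beyond web): 108 × 8, A = 864 mm², y = 4 mm, Ī = 4 608 mm⁴.
By symmetry the centroid is at mid-height, ȳ = 115 mm.
Transfer each piece to the horizontal axis through the centroid using Ī + A·d² with d = y − 115:
  web: d = 0 mm → contributes +12 167 000 mm⁴
  top flange (beyond web): d = 111 mm → contributes +10 649 952 mm⁴
  bottom flange (beyond web): d = -111 mm → contributes +10 649 952 mm⁴
Total I = 33 466 904 mm⁴.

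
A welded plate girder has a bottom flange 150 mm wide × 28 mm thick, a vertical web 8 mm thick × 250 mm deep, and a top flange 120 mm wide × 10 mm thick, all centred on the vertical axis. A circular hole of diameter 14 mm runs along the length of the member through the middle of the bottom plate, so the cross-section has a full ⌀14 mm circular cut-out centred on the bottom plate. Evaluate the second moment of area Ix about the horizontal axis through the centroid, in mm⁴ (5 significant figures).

Decompose the section into non-overlapping parts with the origin at the bottom-left of its bounding rectangle.
Bottom plate: 150 × 28, A = 4 200 mm², y = 14 mm, Ī = 274 400 mm⁴.
Web plate: 8 × 250, A = 2 000 mm², y = 153 mm, Ī = 10 416 667 mm⁴.
Top plate: 120 × 10, A = 1 200 mm², y = 283 mm, Ī = 10 000 mm⁴.
Hole (subtracted): ⌀14, A = 153.938 mm², y = 14 mm, Ī = 1885.741 mm⁴.
Centroid: ȳ = ΣA·y / ΣA = 96.914 mm.
Transfer each piece to the horizontal axis through the centroid using Ī + A·d² with d = y − 96.914:
  bottom plate: d = -82.914 mm → contributes +29 148 274 mm⁴
  web plate: d = 56.086 mm → contributes +16 707 945 mm⁴
  top plate: d = 186.086 mm → contributes +41 563 598 mm⁴
  hole: d = -82.914 mm → contributes −1 060 168 mm⁴
Total I = 86 359 648 mm⁴.

Ix ≈ 8.6360 × 10⁷ mm⁴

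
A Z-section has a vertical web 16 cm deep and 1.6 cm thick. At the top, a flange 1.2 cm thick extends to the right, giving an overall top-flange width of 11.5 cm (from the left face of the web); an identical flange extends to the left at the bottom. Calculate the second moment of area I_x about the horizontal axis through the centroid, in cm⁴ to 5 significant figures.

I_x ≈ 1850.1 cm⁴

Treat the section as a set of non-overlapping primitives; coordinates are from the bounding-box lower-left.
Web: 1.6 × 16, A = 25.6 cm², y = 8 cm, Ī = 546.1333 cm⁴.
Top flange (beyond web): 9.9 × 1.2, A = 11.88 cm², y = 15.4 cm, Ī = 1.4256 cm⁴.
Bottom flange (beyond web): 9.9 × 1.2, A = 11.88 cm², y = 0.6 cm, Ī = 1.4256 cm⁴.
Centroid: ȳ = ΣA·y / ΣA = 8 cm.
Transfer each piece to the horizontal axis through the centroid using Ī + A·d² with d = y − 8:
  web: d = 0 cm → contributes +546.1333 cm⁴
  top flange (beyond web): d = 7.4 cm → contributes +651.9744 cm⁴
  bottom flange (beyond web): d = -7.4 cm → contributes +651.9744 cm⁴
Total I = 1850.082 cm⁴.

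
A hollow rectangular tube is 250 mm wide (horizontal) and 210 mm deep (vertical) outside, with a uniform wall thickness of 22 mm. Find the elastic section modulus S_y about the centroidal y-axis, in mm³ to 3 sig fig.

Break the section into simple shapes (no overlaps), measuring from the bottom-left corner of the bounding box.
Outer rectangle: 250 × 210, A = 52 500 mm², x = 125 mm, Ī = 273 437 500 mm⁴.
Inner void (subtracted): 206 × 166, A = 34 196 mm², x = 125 mm, Ī = 120 928 455 mm⁴.
By symmetry the centroid is at mid-width, x̄ = 125 mm.
All pieces are centred on the centroidal y-axis, so I = ΣĪ (holes subtracted) = 152 509 045 mm⁴.
Extreme fibre distance c = 125 mm; S = I/c = 1 220 072 mm³.

S_y ≈ 1.22 × 10⁶ mm³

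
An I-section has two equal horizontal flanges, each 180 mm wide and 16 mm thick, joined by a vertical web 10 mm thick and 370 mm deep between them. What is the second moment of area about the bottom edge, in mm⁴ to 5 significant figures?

I_base ≈ 6.3908 × 10⁸ mm⁴

Decompose the section into non-overlapping parts with the origin at the bottom-left of its bounding rectangle.
Bottom flange: 180 × 16, A = 2 880 mm², y = 8 mm, Ī = 61 440 mm⁴.
Web: 10 × 370, A = 3 700 mm², y = 201 mm, Ī = 42 210 833 mm⁴.
Top flange: 180 × 16, A = 2 880 mm², y = 394 mm, Ī = 61 440 mm⁴.
Transfer each piece to a horizontal axis along the bottom face using Ī + A·d² with d = y − 0:
  bottom flange: d = 8 mm → contributes +245 760 mm⁴
  web: d = 201 mm → contributes +191 694 533 mm⁴
  top flange: d = 394 mm → contributes +447 141 120 mm⁴
Total I = 639 081 413 mm⁴.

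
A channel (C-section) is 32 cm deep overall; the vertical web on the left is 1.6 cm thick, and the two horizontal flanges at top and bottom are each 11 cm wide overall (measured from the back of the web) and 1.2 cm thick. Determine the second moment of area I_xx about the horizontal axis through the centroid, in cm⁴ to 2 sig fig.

Break the section into simple shapes (no overlaps), measuring from the bottom-left corner of the bounding box.
Web: 1.6 × 32, A = 51.2 cm², y = 16 cm, Ī = 4 369 cm⁴.
Top flange (beyond web): 9.4 × 1.2, A = 11.28 cm², y = 31.4 cm, Ī = 1.354 cm⁴.
Bottom flange (beyond web): 9.4 × 1.2, A = 11.28 cm², y = 0.6 cm, Ī = 1.354 cm⁴.
By symmetry the centroid is at mid-height, ȳ = 16 cm.
Transfer each piece to the horizontal axis through the centroid using Ī + A·d² with d = y − 16:
  web: d = 0 cm → contributes +4 369 cm⁴
  top flange (beyond web): d = 15.4 cm → contributes +2 677 cm⁴
  bottom flange (beyond web): d = -15.4 cm → contributes +2 677 cm⁴
Total I = 9 722 cm⁴.

I_xx ≈ 9700 cm⁴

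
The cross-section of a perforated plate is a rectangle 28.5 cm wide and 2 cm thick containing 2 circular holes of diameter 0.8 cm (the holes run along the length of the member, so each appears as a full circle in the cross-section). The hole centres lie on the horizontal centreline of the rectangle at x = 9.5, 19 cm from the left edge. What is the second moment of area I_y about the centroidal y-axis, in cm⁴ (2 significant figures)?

I_y ≈ 3800 cm⁴

Decompose the section into non-overlapping parts with the origin at the bottom-left of its bounding rectangle.
Plate: 28.5 × 2, A = 57 cm², x = 14.25 cm, Ī = 3 858 cm⁴.
Hole 1 (subtracted): ⌀0.8, A = 0.5027 cm², x = 9.5 cm, Ī = 0.02011 cm⁴.
Hole 2 (subtracted): ⌀0.8, A = 0.5027 cm², x = 19 cm, Ī = 0.02011 cm⁴.
By symmetry the centroid is at mid-width, x̄ = 14.25 cm.
Transfer each piece to the centroidal y-axis using Ī + A·d² with d = x − 14.25:
  plate: d = 0 cm → contributes +3 858 cm⁴
  hole 1: d = -4.75 cm → contributes −11.36 cm⁴
  hole 2: d = 4.75 cm → contributes −11.36 cm⁴
Total I = 3 835 cm⁴.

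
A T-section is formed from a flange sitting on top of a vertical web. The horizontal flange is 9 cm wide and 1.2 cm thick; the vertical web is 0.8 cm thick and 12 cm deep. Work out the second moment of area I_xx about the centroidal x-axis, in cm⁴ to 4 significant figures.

Decompose the section into non-overlapping parts with the origin at the bottom-left of its bounding rectangle.
Flange: 9 × 1.2, A = 10.8 cm², y = 12.6 cm, Ī = 1.296 cm⁴.
Web: 0.8 × 12, A = 9.6 cm², y = 6 cm, Ī = 115.2 cm⁴.
Centroid: ȳ = ΣA·y / ΣA = 9.49412 cm.
Transfer each piece to the centroidal x-axis using Ī + A·d² with d = y − 9.49412:
  flange: d = 3.10588 cm → contributes +105.478 cm⁴
  web: d = -3.49412 cm → contributes +232.405 cm⁴
Total I = 337.883 cm⁴.

I_xx ≈ 337.9 cm⁴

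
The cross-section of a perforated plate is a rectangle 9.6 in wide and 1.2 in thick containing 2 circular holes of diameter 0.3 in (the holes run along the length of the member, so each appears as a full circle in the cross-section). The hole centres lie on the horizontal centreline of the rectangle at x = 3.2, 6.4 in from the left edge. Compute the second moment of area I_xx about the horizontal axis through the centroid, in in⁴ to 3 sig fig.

I_xx ≈ 1.38 in⁴

Split into non-overlapping primitives; take the origin at the lower-left of the bounding box.
Plate: 9.6 × 1.2, A = 11.52 in², y = 0.6 in, Ī = 1.3824 in⁴.
Hole 1 (subtracted): ⌀0.3, A = 0.070686 in², y = 0.6 in, Ī = 0.00039761 in⁴.
Hole 2 (subtracted): ⌀0.3, A = 0.070686 in², y = 0.6 in, Ī = 0.00039761 in⁴.
By symmetry the centroid is at mid-height, ȳ = 0.6 in.
All pieces are centred on the horizontal axis through the centroid, so I = ΣĪ (holes subtracted) = 1.3816 in⁴.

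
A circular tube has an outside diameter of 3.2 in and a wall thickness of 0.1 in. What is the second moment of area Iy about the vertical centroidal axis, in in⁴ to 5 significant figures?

Break the section into simple shapes (no overlaps), measuring from the bottom-left corner of the bounding box.
Outer circle: ⌀3.2, A = 8.042477 in², x = 1.6 in, Ī = 5.147185 in⁴.
Bore (subtracted): ⌀3, A = 7.068583 in², x = 1.6 in, Ī = 3.976078 in⁴.
By symmetry the centroid is at mid-width, x̄ = 1.6 in.
All pieces are centred on the vertical centroidal axis, so I = ΣĪ (holes subtracted) = 1.171107 in⁴.

Iy ≈ 1.1711 in⁴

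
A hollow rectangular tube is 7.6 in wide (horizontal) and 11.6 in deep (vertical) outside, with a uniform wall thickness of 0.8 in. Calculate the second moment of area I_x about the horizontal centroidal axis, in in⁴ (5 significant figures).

I_x ≈ 488.57 in⁴

Break the section into simple shapes (no overlaps), measuring from the bottom-left corner of the bounding box.
Outer rectangle: 7.6 × 11.6, A = 88.16 in², y = 5.8 in, Ī = 988.5675 in⁴.
Inner void (subtracted): 6 × 10, A = 60 in², y = 5.8 in, Ī = 500 in⁴.
By symmetry the centroid is at mid-height, ȳ = 5.8 in.
All pieces are centred on the horizontal centroidal axis, so I = ΣĪ (holes subtracted) = 488.5675 in⁴.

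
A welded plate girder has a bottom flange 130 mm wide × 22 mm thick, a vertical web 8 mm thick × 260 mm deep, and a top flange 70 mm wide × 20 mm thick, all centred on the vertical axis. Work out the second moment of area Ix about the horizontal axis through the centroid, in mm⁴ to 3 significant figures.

Ix ≈ 8.94 × 10⁷ mm⁴

Break the section into simple shapes (no overlaps), measuring from the bottom-left corner of the bounding box.
Bottom plate: 130 × 22, A = 2 860 mm², y = 11 mm, Ī = 115 353 mm⁴.
Web plate: 8 × 260, A = 2 080 mm², y = 152 mm, Ī = 11 717 333 mm⁴.
Top plate: 70 × 20, A = 1 400 mm², y = 292 mm, Ī = 46 667 mm⁴.
Centroid: ȳ = ΣA·y / ΣA = 119.31 mm.
Transfer each piece to the horizontal axis through the centroid using Ī + A·d² with d = y − 119.31:
  bottom plate: d = -108.31 mm → contributes +33 665 646 mm⁴
  web plate: d = 32.691 mm → contributes +13 940 212 mm⁴
  top plate: d = 172.69 mm → contributes +41 797 649 mm⁴
Total I = 89 403 507 mm⁴.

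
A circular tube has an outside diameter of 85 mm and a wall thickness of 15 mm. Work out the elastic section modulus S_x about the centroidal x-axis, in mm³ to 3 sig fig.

S_x ≈ 4.97 × 10⁴ mm³

Decompose the section into non-overlapping parts with the origin at the bottom-left of its bounding rectangle.
Outer circle: ⌀85, A = 5674.5 mm², y = 42.5 mm, Ī = 2 562 392 mm⁴.
Bore (subtracted): ⌀55, A = 2375.8 mm², y = 42.5 mm, Ī = 449 180 mm⁴.
By symmetry the centroid is at mid-height, ȳ = 42.5 mm.
All pieces are centred on the centroidal x-axis, so I = ΣĪ (holes subtracted) = 2 113 212 mm⁴.
Extreme fibre distance c = 42.5 mm; S = I/c = 49 723 mm³.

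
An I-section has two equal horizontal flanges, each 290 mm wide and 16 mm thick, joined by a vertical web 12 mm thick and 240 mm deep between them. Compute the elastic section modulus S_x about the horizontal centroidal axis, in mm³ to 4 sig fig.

Decompose the section into non-overlapping parts with the origin at the bottom-left of its bounding rectangle.
Bottom flange: 290 × 16, A = 4 640 mm², y = 8 mm, Ī = 98986.7 mm⁴.
Web: 12 × 240, A = 2 880 mm², y = 136 mm, Ī = 13 824 000 mm⁴.
Top flange: 290 × 16, A = 4 640 mm², y = 264 mm, Ī = 98986.7 mm⁴.
By symmetry the centroid is at mid-height, ȳ = 136 mm.
Transfer each piece to the horizontal centroidal axis using Ī + A·d² with d = y − 136:
  bottom flange: d = -128 mm → contributes +76 120 747 mm⁴
  web: d = 0 mm → contributes +13 824 000 mm⁴
  top flange: d = 128 mm → contributes +76 120 747 mm⁴
Total I = 166 065 493 mm⁴.
Extreme fibre distance c = 136 mm; S = I/c = 1 221 070 mm³.

S_x ≈ 1.221 × 10⁶ mm³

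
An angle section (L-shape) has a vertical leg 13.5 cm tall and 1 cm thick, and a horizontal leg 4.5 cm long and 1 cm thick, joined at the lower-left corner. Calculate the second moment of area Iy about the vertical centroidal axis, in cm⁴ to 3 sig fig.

Iy ≈ 18.8 cm⁴

Break the section into simple shapes (no overlaps), measuring from the bottom-left corner of the bounding box.
Vertical leg: 1 × 13.5, A = 13.5 cm², x = 0.5 cm, Ī = 1.125 cm⁴.
Horizontal leg (remainder): 3.5 × 1, A = 3.5 cm², x = 2.75 cm, Ī = 3.5729 cm⁴.
Centroid: x̄ = ΣA·x / ΣA = 0.96324 cm.
Transfer each piece to the vertical centroidal axis using Ī + A·d² with d = x − 0.96324:
  vertical leg: d = -0.46324 cm → contributes +4.0219 cm⁴
  horizontal leg (remainder): d = 1.7868 cm → contributes +14.747 cm⁴
Total I = 18.769 cm⁴.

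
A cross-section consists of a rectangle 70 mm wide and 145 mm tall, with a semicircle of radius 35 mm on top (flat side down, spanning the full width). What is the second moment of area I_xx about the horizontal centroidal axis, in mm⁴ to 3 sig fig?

I_xx ≈ 3.03 × 10⁷ mm⁴

Break the section into simple shapes (no overlaps), measuring from the bottom-left corner of the bounding box.
Rectangular body: 70 × 145, A = 10 150 mm², y = 72.5 mm, Ī = 17 783 646 mm⁴.
Semicircular cap: semicircle r = 35, A = 1924.2 mm², y = 159.85 mm, Ī = 164 704 mm⁴.
Centroid: ȳ = ΣA·y / ΣA = 86.421 mm.
Transfer each piece to the horizontal centroidal axis using Ī + A·d² with d = y − 86.421:
  rectangular body: d = -13.921 mm → contributes +19 750 760 mm⁴
  semicircular cap: d = 73.433 mm → contributes +10 540 936 mm⁴
Total I = 30 291 696 mm⁴.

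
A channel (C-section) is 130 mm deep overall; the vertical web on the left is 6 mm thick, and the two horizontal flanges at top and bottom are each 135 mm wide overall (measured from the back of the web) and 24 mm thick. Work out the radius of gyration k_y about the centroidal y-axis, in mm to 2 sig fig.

k_y ≈ 41 mm

Split into non-overlapping primitives; take the origin at the lower-left of the bounding box.
Web: 6 × 130, A = 780 mm², x = 3 mm, Ī = 2 340 mm⁴.
Top flange (beyond web): 129 × 24, A = 3 096 mm², x = 70.5 mm, Ī = 4 293 378 mm⁴.
Bottom flange (beyond web): 129 × 24, A = 3 096 mm², x = 70.5 mm, Ī = 4 293 378 mm⁴.
Centroid: x̄ = ΣA·x / ΣA = 62.95 mm.
Transfer each piece to the centroidal y-axis using Ī + A·d² with d = x − 62.95:
  web: d = -59.95 mm → contributes +2 805 509 mm⁴
  top flange (beyond web): d = 7.552 mm → contributes +4 469 934 mm⁴
  bottom flange (beyond web): d = 7.552 mm → contributes +4 469 934 mm⁴
Total I = 11 745 377 mm⁴.
Radius of gyration: k = √(I/A) = √(11 745 377 / 6 972) = 41.04 mm.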